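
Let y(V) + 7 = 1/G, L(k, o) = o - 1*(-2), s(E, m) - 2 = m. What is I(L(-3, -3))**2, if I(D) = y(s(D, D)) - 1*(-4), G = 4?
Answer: 121/16 ≈ 7.5625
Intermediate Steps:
s(E, m) = 2 + m
L(k, o) = 2 + o (L(k, o) = o + 2 = 2 + o)
y(V) = -27/4 (y(V) = -7 + 1/4 = -27/4)
I(D) = -11/4 (I(D) = -27/4 - 1*(-4) = -27/4 + 4 = -11/4)
I(L(-3, -3))**2 = (-11/4)**2 = 121/16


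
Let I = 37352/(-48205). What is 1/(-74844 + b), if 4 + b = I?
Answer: -48205/3608085192 ≈ -1.3360e-5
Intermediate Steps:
I = -37352/48205 (I = 37352*(-1/48205) = -37352/48205 ≈ -0.77486)
b = -230172/48205 (b = -4 - 37352/48205 = -230172/48205 ≈ -4.7749)
1/(-74844 + b) = 1/(-74844 - 230172/48205) = 1/(-3608085192/48205) = -48205/3608085192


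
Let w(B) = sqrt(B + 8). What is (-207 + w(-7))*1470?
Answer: -302820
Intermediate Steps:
w(B) = sqrt(8 + B)
(-207 + w(-7))*1470 = (-207 + sqrt(8 - 7))*1470 = (-207 + sqrt(1))*1470 = (-207 + 1)*1470 = -206*1470 = -302820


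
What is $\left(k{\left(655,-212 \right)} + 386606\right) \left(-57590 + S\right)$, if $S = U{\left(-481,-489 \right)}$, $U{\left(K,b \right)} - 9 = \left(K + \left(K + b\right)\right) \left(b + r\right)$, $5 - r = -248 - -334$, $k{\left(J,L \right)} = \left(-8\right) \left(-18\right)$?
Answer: $297599870750$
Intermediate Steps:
$k{\left(J,L \right)} = 144$
$r = -81$ ($r = 5 - \left(-248 - -334\right) = 5 - \left(-248 + 334\right) = 5 - 86 = -81$)
$U{\left(K,b \right)} = 9 + \left(-81 + b\right) \left(b + 2 K\right)$ ($U{\left(K,b \right)} = 9 + \left(K + \left(K + b\right)\right) \left(b - 81\right) = 9 + \left(b + 2 K\right) \left(-81 + b\right) = 9 + \left(-81 + b\right) \left(b + 2 K\right)$)
$S = 827079$ ($S = 9 + \left(-489\right)^{2} - -77922 - -39609 + 2 \left(-481\right) \left(-489\right) = 9 + 239121 + 77922 + 39609 + 470418 = 827079$)
$\left(k{\left(655,-212 \right)} + 386606\right) \left(-57590 + S\right) = \left(144 + 386606\right) \left(-57590 + 827079\right) = 386750 \cdot 769489 = 297599870750$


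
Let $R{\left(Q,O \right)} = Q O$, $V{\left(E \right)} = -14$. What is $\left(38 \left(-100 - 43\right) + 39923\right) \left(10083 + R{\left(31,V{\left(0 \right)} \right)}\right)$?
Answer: $332784361$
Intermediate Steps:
$R{\left(Q,O \right)} = O Q$
$\left(38 \left(-100 - 43\right) + 39923\right) \left(10083 + R{\left(31,V{\left(0 \right)} \right)}\right) = \left(38 \left(-100 - 43\right) + 39923\right) \left(10083 - 434\right) = \left(38 \left(-143\right) + 39923\right) \left(10083 - 434\right) = \left(-5434 + 39923\right) 9649 = 34489 \cdot 9649 = 332784361$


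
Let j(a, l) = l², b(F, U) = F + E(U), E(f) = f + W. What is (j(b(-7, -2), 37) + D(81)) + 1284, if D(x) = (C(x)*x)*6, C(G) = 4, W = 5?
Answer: 4597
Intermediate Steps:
E(f) = 5 + f (E(f) = f + 5 = 5 + f)
b(F, U) = 5 + F + U (b(F, U) = F + (5 + U) = 5 + F + U)
D(x) = 24*x (D(x) = (4*x)*6 = 24*x)
(j(b(-7, -2), 37) + D(81)) + 1284 = (37² + 24*81) + 1284 = (1369 + 1944) + 1284 = 3313 + 1284 = 4597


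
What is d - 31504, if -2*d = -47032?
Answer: -7988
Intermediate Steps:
d = 23516 (d = -½*(-47032) = 23516)
d - 31504 = 23516 - 31504 = -7988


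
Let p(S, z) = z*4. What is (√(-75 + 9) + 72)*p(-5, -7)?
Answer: -2016 - 28*I*√66 ≈ -2016.0 - 227.47*I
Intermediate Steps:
p(S, z) = 4*z
(√(-75 + 9) + 72)*p(-5, -7) = (√(-75 + 9) + 72)*(4*(-7)) = (√(-66) + 72)*(-28) = (I*√66 + 72)*(-28) = (72 + I*√66)*(-28) = -2016 - 28*I*√66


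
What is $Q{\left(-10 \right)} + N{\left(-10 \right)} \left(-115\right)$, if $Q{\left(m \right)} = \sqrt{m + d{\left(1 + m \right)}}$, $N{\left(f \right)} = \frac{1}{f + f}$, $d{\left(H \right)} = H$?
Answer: $\frac{23}{4} + i \sqrt{19} \approx 5.75 + 4.3589 i$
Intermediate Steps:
$N{\left(f \right)} = \frac{1}{2 f}$
$Q{\left(m \right)} = \sqrt{1 + 2 m}$ ($Q{\left(m \right)} = \sqrt{m + \left(1 + m\right)} = \sqrt{1 + 2 m}$)
$Q{\left(-10 \right)} + N{\left(-10 \right)} \left(-115\right) = \sqrt{1 + 2 \left(-10\right)} + \frac{1}{2 \left(-10\right)} \left(-115\right) = \sqrt{1 - 20} + \frac{1}{2} \left(- \frac{1}{10}\right) \left(-115\right) = \sqrt{-19} - - \frac{23}{4} = i \sqrt{19} + \frac{23}{4} = \frac{23}{4} + i \sqrt{19}$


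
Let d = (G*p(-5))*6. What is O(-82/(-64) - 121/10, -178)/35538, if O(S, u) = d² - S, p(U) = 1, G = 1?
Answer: 2497/1895360 ≈ 0.0013174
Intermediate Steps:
d = 6 (d = (1*1)*6 = 1*6 = 6)
O(S, u) = 36 - S (O(S, u) = 6² - S = 36 - S)
O(-82/(-64) - 121/10, -178)/35538 = (36 - (-82/(-64) - 121/10))/35538 = (36 - (-82*(-1/64) - 121*⅒))*(1/35538) = (36 - (41/32 - 121/10))*(1/35538) = (36 - 1*(-1731/160))*(1/35538) = (36 + 1731/160)*(1/35538) = (7491/160)*(1/35538) = 2497/1895360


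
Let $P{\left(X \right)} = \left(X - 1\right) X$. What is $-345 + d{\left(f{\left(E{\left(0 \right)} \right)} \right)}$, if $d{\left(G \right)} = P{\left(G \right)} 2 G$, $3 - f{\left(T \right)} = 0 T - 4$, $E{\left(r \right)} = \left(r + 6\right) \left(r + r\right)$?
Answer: $243$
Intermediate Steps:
$P{\left(X \right)} = X \left(-1 + X\right)$ ($P{\left(X \right)} = \left(-1 + X\right) X = X \left(-1 + X\right)$)
$E{\left(r \right)} = 2 r \left(6 + r\right)$ ($E{\left(r \right)} = \left(6 + r\right) 2 r = 2 r \left(6 + r\right)$)
$f{\left(T \right)} = 7$ ($f{\left(T \right)} = 3 - \left(0 T - 4\right) = 3 - \left(0 - 4\right) = 3 - -4 = 3 + 4 = 7$)
$d{\left(G \right)} = 2 G^{2} \left(-1 + G\right)$ ($d{\left(G \right)} = G \left(-1 + G\right) 2 G = 2 G \left(-1 + G\right) G = 2 G^{2} \left(-1 + G\right)$)
$-345 + d{\left(f{\left(E{\left(0 \right)} \right)} \right)} = -345 + 2 \cdot 7^{2} \left(-1 + 7\right) = -345 + 2 \cdot 49 \cdot 6 = -345 + 588 = 243$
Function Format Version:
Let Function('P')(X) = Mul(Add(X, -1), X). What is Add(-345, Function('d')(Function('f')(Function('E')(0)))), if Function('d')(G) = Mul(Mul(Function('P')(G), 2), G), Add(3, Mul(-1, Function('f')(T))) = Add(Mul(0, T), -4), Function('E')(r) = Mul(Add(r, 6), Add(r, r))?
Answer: 243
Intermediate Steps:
Function('P')(X) = Mul(X, Add(-1, X)) (Function('P')(X) = Mul(Add(-1, X), X) = Mul(X, Add(-1, X)))
Function('E')(r) = Mul(2, r, Add(6, r)) (Function('E')(r) = Mul(Add(6, r), Mul(2, r)) = Mul(2, r, Add(6, r)))
Function('f')(T) = 7 (Function('f')(T) = Add(3, Mul(-1, Add(Mul(0, T), -4))) = Add(3, Mul(-1, Add(0, -4))) = Add(3, Mul(-1, -4)) = Add(3, 4) = 7)
Function('d')(G) = Mul(2, Pow(G, 2), Add(-1, G)) (Function('d')(G) = Mul(Mul(Mul(G, Add(-1, G)), 2), G) = Mul(Mul(2, G, Add(-1, G)), G) = Mul(2, Pow(G, 2), Add(-1, G)))
Add(-345, Function('d')(Function('f')(Function('E')(0)))) = Add(-345, Mul(2, Pow(7, 2), Add(-1, 7))) = Add(-345, Mul(2, 49, 6)) = Add(-345, 588) = 243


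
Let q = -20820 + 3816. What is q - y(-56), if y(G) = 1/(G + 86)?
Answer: -510121/30 ≈ -17004.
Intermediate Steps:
y(G) = 1/(86 + G)
q = -17004
q - y(-56) = -17004 - 1/(86 - 56) = -17004 - 1/30 = -510121/30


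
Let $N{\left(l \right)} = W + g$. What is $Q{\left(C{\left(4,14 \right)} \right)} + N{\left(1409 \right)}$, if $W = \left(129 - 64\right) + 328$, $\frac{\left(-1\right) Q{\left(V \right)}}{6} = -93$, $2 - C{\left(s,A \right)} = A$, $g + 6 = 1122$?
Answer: $2067$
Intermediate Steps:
$g = 1116$ ($g = -6 + 1122 = 1116$)
$C{\left(s,A \right)} = 2 - A$
$Q{\left(V \right)} = 558$ ($Q{\left(V \right)} = \left(-6\right) \left(-93\right) = 558$)
$W = 393$ ($W = 65 + 328 = 393$)
$N{\left(l \right)} = 1509$ ($N{\left(l \right)} = 393 + 1116 = 1509$)
$Q{\left(C{\left(4,14 \right)} \right)} + N{\left(1409 \right)} = 558 + 1509 = 2067$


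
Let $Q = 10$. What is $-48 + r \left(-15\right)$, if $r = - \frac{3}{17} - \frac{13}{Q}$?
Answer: $- \frac{879}{34} \approx -25.853$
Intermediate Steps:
$r = - \frac{251}{170}$ ($r = - \frac{3}{17} - \frac{13}{10} = - \frac{251}{170} \approx -1.4765$)
$-48 + r \left(-15\right) = -48 - - \frac{753}{34} = -48 + \frac{753}{34} = - \frac{879}{34}$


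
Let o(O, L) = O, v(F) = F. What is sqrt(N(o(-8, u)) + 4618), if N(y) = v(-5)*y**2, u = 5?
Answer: sqrt(4298) ≈ 65.559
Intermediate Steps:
N(y) = -5*y**2
sqrt(N(o(-8, u)) + 4618) = sqrt(-5*(-8)**2 + 4618) = sqrt(-5*64 + 4618) = sqrt(-320 + 4618) = sqrt(4298)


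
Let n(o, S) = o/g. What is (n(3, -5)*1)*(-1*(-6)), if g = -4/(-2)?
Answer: 9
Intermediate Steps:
g = 2 (g = -4*(-1/2) = 2)
n(o, S) = o/2
(n(3, -5)*1)*(-1*(-6)) = (((1/2)*3)*1)*(-1*(-6)) = ((3/2)*1)*6 = (3/2)*6 = 9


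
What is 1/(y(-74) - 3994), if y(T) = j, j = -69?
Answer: -1/4063 ≈ -0.00024612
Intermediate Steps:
y(T) = -69
1/(y(-74) - 3994) = 1/(-69 - 3994) = 1/(-4063) = -1/4063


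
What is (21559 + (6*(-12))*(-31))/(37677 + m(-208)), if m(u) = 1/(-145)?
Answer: 3449695/5463164 ≈ 0.63145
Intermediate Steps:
m(u) = -1/145
(21559 + (6*(-12))*(-31))/(37677 + m(-208)) = (21559 + (6*(-12))*(-31))/(37677 - 1/145) = (21559 - 72*(-31))/(5463164/145) = (21559 + 2232)*(145/5463164) = 23791*(145/5463164) = 3449695/5463164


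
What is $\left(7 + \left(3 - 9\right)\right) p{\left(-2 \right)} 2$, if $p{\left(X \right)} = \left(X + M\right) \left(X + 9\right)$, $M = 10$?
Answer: $112$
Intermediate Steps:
$p{\left(X \right)} = \left(9 + X\right) \left(10 + X\right)$ ($p{\left(X \right)} = \left(X + 10\right) \left(X + 9\right) = \left(10 + X\right) \left(9 + X\right) = \left(9 + X\right) \left(10 + X\right)$)
$\left(7 + \left(3 - 9\right)\right) p{\left(-2 \right)} 2 = \left(7 + \left(3 - 9\right)\right) \left(90 + \left(-2\right)^{2} + 19 \left(-2\right)\right) 2 = \left(7 - 6\right) \left(90 + 4 - 38\right) 2 = 1 \cdot 56 \cdot 2 = 1 \cdot 112 = 112$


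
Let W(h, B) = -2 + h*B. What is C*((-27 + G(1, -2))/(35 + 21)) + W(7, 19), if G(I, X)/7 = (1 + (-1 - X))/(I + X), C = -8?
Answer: 958/7 ≈ 136.86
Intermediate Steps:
G(I, X) = -7*X/(I + X) (G(I, X) = 7*((1 + (-1 - X))/(I + X)) = 7*((-X)/(I + X)) = 7*(-X/(I + X)) = -7*X/(I + X))
W(h, B) = -2 + B*h
C*((-27 + G(1, -2))/(35 + 21)) + W(7, 19) = -8*(-27 - 7*(-2)/(1 - 2))/(35 + 21) + (-2 + 19*7) = -8*(-27 - 7*(-2)/(-1))/56 + (-2 + 133) = -8*(-27 - 7*(-2)*(-1))/56 + 131 = -8*(-27 - 14)/56 + 131 = -(-328)/56 + 131 = -8*(-41/56) + 131 = 41/7 + 131 = 958/7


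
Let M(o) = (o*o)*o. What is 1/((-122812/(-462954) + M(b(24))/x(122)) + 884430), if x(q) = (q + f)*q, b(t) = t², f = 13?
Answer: 70600485/63260389817668 ≈ 1.1160e-6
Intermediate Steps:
x(q) = q*(13 + q) (x(q) = (q + 13)*q = (13 + q)*q = q*(13 + q))
M(o) = o³ (M(o) = o²*o = o³)
1/((-122812/(-462954) + M(b(24))/x(122)) + 884430) = 1/((-122812/(-462954) + (24²)³/((122*(13 + 122)))) + 884430) = 1/((-122812*(-1/462954) + 576³/((122*135))) + 884430) = 1/((61406/231477 + 191102976/16470) + 884430) = 1/((61406/231477 + 191102976*(1/16470)) + 884430) = 1/((61406/231477 + 3538944/305) + 884430) = 1/(819202869118/70600485 + 884430) = 1/(63260389817668/70600485) = 70600485/63260389817668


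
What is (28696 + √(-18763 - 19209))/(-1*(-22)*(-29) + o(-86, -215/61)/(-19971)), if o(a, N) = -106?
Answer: -71635977/1592674 - 19971*I*√9493/6370696 ≈ -44.978 - 0.30543*I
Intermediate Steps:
(28696 + √(-18763 - 19209))/(-1*(-22)*(-29) + o(-86, -215/61)/(-19971)) = (28696 + √(-18763 - 19209))/(-1*(-22)*(-29) - 106/(-19971)) = (28696 + √(-37972))/(22*(-29) - 106*(-1/19971)) = (28696 + 2*I*√9493)/(-638 + 106/19971) = (28696 + 2*I*√9493)/(-12741392/19971) = (28696 + 2*I*√9493)*(-19971/12741392) = -71635977/1592674 - 19971*I*√9493/6370696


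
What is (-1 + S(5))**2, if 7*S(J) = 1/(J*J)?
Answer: 30276/30625 ≈ 0.98860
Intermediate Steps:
S(J) = 1/(7*J**2) (S(J) = (1/(J*J))/7 = 1/(7*J**2))
(-1 + S(5))**2 = (-1 + (1/7)/5**2)**2 = (-1 + (1/7)*(1/25))**2 = (-1 + 1/175)**2 = (-174/175)**2 = 30276/30625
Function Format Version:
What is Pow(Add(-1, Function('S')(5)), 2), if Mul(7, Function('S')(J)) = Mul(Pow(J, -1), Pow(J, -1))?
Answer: Rational(30276, 30625) ≈ 0.98860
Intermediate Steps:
Function('S')(J) = Mul(Rational(1, 7), Pow(J, -2)) (Function('S')(J) = Mul(Rational(1, 7), Mul(Pow(J, -1), Pow(J, -1))) = Mul(Rational(1, 7), Pow(J, -2)))
Pow(Add(-1, Function('S')(5)), 2) = Pow(Add(-1, Mul(Rational(1, 7), Pow(5, -2))), 2) = Pow(Add(-1, Mul(Rational(1, 7), Rational(1, 25))), 2) = Pow(Add(-1, Rational(1, 175)), 2) = Pow(Rational(-174, 175), 2) = Rational(30276, 30625)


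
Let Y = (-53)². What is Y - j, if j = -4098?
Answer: 6907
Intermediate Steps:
Y = 2809
Y - j = 2809 - 1*(-4098) = 2809 + 4098 = 6907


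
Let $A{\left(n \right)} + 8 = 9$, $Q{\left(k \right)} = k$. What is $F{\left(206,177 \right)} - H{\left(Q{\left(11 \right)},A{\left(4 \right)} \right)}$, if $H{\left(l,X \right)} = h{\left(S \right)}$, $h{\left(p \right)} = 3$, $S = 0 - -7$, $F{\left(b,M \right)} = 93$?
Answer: $90$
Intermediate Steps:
$S = 7$ ($S = 0 + 7 = 7$)
$A{\left(n \right)} = 1$ ($A{\left(n \right)} = -8 + 9 = 1$)
$H{\left(l,X \right)} = 3$
$F{\left(206,177 \right)} - H{\left(Q{\left(11 \right)},A{\left(4 \right)} \right)} = 93 - 3 = 90$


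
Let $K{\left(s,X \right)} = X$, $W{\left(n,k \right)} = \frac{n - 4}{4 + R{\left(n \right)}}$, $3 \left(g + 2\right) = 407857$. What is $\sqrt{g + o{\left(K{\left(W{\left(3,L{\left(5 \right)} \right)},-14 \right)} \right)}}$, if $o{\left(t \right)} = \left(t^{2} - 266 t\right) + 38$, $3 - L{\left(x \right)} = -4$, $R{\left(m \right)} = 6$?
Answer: $\frac{5 \sqrt{50367}}{3} \approx 374.04$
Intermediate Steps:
$g = \frac{407851}{3}$ ($g = -2 + \frac{1}{3} \cdot 407857 = -2 + \frac{407857}{3} = \frac{407851}{3} \approx 1.3595 \cdot 10^{5}$)
$L{\left(x \right)} = 7$ ($L{\left(x \right)} = 3 - -4 = 3 + 4 = 7$)
$W{\left(n,k \right)} = - \frac{2}{5} + \frac{n}{10}$ ($W{\left(n,k \right)} = \frac{n - 4}{4 + 6} = \frac{-4 + n}{10} = \left(-4 + n\right) \frac{1}{10} = - \frac{2}{5} + \frac{n}{10}$)
$o{\left(t \right)} = 38 + t^{2} - 266 t$
$\sqrt{g + o{\left(K{\left(W{\left(3,L{\left(5 \right)} \right)},-14 \right)} \right)}} = \sqrt{\frac{407851}{3} + \left(38 + \left(-14\right)^{2} - -3724\right)} = \sqrt{\frac{407851}{3} + \left(38 + 196 + 3724\right)} = \sqrt{\frac{407851}{3} + 3958} = \sqrt{\frac{419725}{3}} = \frac{5 \sqrt{50367}}{3}$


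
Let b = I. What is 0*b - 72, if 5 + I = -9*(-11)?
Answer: -72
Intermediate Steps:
I = 94 (I = -5 - 9*(-11) = -5 + 99 = 94)
b = 94
0*b - 72 = 0*94 - 72 = 0 - 72 = -72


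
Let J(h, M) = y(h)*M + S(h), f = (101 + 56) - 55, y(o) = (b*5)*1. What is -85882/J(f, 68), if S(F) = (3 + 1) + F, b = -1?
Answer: 42941/117 ≈ 367.02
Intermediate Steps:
S(F) = 4 + F
y(o) = -5 (y(o) = -1*5*1 = -5*1 = -5)
f = 102 (f = 157 - 55 = 102)
J(h, M) = 4 + h - 5*M (J(h, M) = -5*M + (4 + h) = 4 + h - 5*M)
-85882/J(f, 68) = -85882/(4 + 102 - 5*68) = -85882/(4 + 102 - 340) = -85882/(-234) = -85882*(-1/234) = 42941/117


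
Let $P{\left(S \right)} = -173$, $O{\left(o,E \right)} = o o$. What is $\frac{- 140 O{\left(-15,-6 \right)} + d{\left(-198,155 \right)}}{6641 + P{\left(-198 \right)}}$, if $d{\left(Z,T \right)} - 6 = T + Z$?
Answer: $- \frac{2867}{588} \approx -4.8758$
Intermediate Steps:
$d{\left(Z,T \right)} = 6 + T + Z$ ($d{\left(Z,T \right)} = 6 + \left(T + Z\right) = 6 + T + Z$)
$O{\left(o,E \right)} = o^{2}$
$\frac{- 140 O{\left(-15,-6 \right)} + d{\left(-198,155 \right)}}{6641 + P{\left(-198 \right)}} = \frac{- 140 \left(-15\right)^{2} + \left(6 + 155 - 198\right)}{6641 - 173} = \frac{\left(-140\right) 225 - 37}{6468} = \left(-31500 - 37\right) \frac{1}{6468} = \left(-31537\right) \frac{1}{6468} = - \frac{2867}{588}$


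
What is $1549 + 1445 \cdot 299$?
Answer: $433604$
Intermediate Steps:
$1549 + 1445 \cdot 299 = 1549 + 432055 = 433604$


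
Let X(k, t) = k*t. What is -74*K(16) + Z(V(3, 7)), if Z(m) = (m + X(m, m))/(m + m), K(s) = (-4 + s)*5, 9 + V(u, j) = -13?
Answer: -8901/2 ≈ -4450.5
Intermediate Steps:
V(u, j) = -22 (V(u, j) = -9 - 13 = -22)
K(s) = -20 + 5*s
Z(m) = (m + m²)/(2*m) (Z(m) = (m + m*m)/(m + m) = (m + m²)/((2*m)) = (m + m²)*(1/(2*m)) = (m + m²)/(2*m))
-74*K(16) + Z(V(3, 7)) = -74*(-20 + 5*16) + (½ + (½)*(-22)) = -74*(-20 + 80) + (½ - 11) = -74*60 - 21/2 = -4440 - 21/2 = -8901/2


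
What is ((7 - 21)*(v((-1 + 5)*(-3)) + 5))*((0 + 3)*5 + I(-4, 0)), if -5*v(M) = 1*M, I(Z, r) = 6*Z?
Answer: 4662/5 ≈ 932.40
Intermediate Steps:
v(M) = -M/5
((7 - 21)*(v((-1 + 5)*(-3)) + 5))*((0 + 3)*5 + I(-4, 0)) = ((7 - 21)*(-(-1 + 5)*(-3)/5 + 5))*((0 + 3)*5 + 6*(-4)) = (-14*(-4*(-3)/5 + 5))*(3*5 - 24) = (-14*(-⅕*(-12) + 5))*(15 - 24) = -14*(12/5 + 5)*(-9) = -14*37/5*(-9) = -518/5*(-9) = 4662/5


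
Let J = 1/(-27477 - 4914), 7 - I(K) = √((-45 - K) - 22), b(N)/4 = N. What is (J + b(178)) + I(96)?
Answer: 23289128/32391 - I*√163 ≈ 719.0 - 12.767*I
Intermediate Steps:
b(N) = 4*N
I(K) = 7 - √(-67 - K) (I(K) = 7 - √((-45 - K) - 22) = 7 - √(-67 - K))
J = -1/32391 (J = 1/(-32391) = -1/32391 ≈ -3.0873e-5)
(J + b(178)) + I(96) = (-1/32391 + 4*178) + (7 - √(-67 - 1*96)) = (-1/32391 + 712) + (7 - √(-67 - 96)) = 23062391/32391 + (7 - √(-163)) = 23062391/32391 + (7 - I*√163) = 23289128/32391 - I*√163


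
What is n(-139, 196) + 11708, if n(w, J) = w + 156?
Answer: 11725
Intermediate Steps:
n(w, J) = 156 + w
n(-139, 196) + 11708 = (156 - 139) + 11708 = 17 + 11708 = 11725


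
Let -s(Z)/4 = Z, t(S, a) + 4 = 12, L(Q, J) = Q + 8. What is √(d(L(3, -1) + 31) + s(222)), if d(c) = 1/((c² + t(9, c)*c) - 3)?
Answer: I*√433877455/699 ≈ 29.799*I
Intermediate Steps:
L(Q, J) = 8 + Q
t(S, a) = 8 (t(S, a) = -4 + 12 = 8)
s(Z) = -4*Z
d(c) = 1/(-3 + c² + 8*c) (d(c) = 1/((c² + 8*c) - 3) = 1/(-3 + c² + 8*c))
√(d(L(3, -1) + 31) + s(222)) = √(1/(-3 + ((8 + 3) + 31)² + 8*((8 + 3) + 31)) - 4*222) = √(1/(-3 + (11 + 31)² + 8*(11 + 31)) - 888) = √(1/(-3 + 42² + 8*42) - 888) = √(1/(-3 + 1764 + 336) - 888) = √(1/2097 - 888) = √(-1862135/2097) = I*√433877455/699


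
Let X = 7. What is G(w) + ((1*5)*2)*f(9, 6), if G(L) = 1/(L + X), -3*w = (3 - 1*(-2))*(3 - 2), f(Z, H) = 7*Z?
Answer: 10083/16 ≈ 630.19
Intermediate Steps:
w = -5/3 (w = -(3 - 1*(-2))*(3 - 2)/3 = -(3 + 2)/3 = -5/3 ≈ -1.6667)
G(L) = 1/(7 + L) (G(L) = 1/(L + 7) = 1/(7 + L))
G(w) + ((1*5)*2)*f(9, 6) = 1/(7 - 5/3) + ((1*5)*2)*(7*9) = 1/(16/3) + (5*2)*63 = 3/16 + 10*63 = 3/16 + 630 = 10083/16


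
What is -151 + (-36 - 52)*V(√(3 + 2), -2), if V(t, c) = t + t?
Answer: -151 - 176*√5 ≈ -544.55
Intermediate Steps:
V(t, c) = 2*t
-151 + (-36 - 52)*V(√(3 + 2), -2) = -151 + (-36 - 52)*(2*√(3 + 2)) = -151 - 176*√5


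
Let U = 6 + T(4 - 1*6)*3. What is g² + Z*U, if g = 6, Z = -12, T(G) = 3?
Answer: -144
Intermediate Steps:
U = 15 (U = 6 + 3*3 = 6 + 9 = 15)
g² + Z*U = 6² - 12*15 = 36 - 180 = -144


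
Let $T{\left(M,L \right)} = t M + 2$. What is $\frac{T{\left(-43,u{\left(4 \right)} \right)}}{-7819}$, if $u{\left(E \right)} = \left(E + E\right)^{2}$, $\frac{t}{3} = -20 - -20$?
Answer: $- \frac{2}{7819} \approx -0.00025579$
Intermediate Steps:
$t = 0$ ($t = 3 \left(-20 - -20\right) = 3 \left(-20 + 20\right) = 3 \cdot 0 = 0$)
$u{\left(E \right)} = 4 E^{2}$ ($u{\left(E \right)} = \left(2 E\right)^{2} = 4 E^{2}$)
$T{\left(M,L \right)} = 2$ ($T{\left(M,L \right)} = 0 M + 2 = 0 + 2 = 2$)
$\frac{T{\left(-43,u{\left(4 \right)} \right)}}{-7819} = \frac{2}{-7819} = 2 \left(- \frac{1}{7819}\right) = - \frac{2}{7819}$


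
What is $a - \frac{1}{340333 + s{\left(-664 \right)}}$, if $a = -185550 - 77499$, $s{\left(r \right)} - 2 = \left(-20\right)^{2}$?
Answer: $- \frac{89630001016}{340735} \approx -2.6305 \cdot 10^{5}$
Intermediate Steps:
$s{\left(r \right)} = 402$ ($s{\left(r \right)} = 2 + \left(-20\right)^{2} = 2 + 400 = 402$)
$a = -263049$ ($a = -185550 - 77499 = -263049$)
$a - \frac{1}{340333 + s{\left(-664 \right)}} = -263049 - \frac{1}{340333 + 402} = -263049 - \frac{1}{340735} = - \frac{89630001016}{340735}$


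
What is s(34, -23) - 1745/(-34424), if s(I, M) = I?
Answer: 1172161/34424 ≈ 34.051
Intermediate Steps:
s(34, -23) - 1745/(-34424) = 34 - 1745/(-34424) = 34 - 1745*(-1)/34424 = 34 - 1*(-1745/34424) = 34 + 1745/34424 = 1172161/34424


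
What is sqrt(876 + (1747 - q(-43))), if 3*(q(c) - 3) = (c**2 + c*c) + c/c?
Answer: sqrt(1387) ≈ 37.242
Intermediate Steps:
q(c) = 10/3 + 2*c**2/3 (q(c) = 3 + ((c**2 + c*c) + c/c)/3 = 3 + ((c**2 + c**2) + 1)/3 = 3 + (2*c**2 + 1)/3 = 3 + (1 + 2*c**2)/3 = 3 + (1/3 + 2*c**2/3) = 10/3 + 2*c**2/3)
sqrt(876 + (1747 - q(-43))) = sqrt(876 + (1747 - (10/3 + (2/3)*(-43)**2))) = sqrt(876 + (1747 - (10/3 + (2/3)*1849))) = sqrt(876 + (1747 - (10/3 + 3698/3))) = sqrt(876 + (1747 - 1*1236)) = sqrt(876 + (1747 - 1236)) = sqrt(876 + 511) = sqrt(1387)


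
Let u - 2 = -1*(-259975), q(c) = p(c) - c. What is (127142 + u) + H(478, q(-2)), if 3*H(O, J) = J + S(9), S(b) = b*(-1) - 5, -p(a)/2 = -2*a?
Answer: 1161337/3 ≈ 3.8711e+5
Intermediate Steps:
p(a) = 4*a (p(a) = -(-4)*a = 4*a)
S(b) = -5 - b (S(b) = -b - 5 = -5 - b)
q(c) = 3*c (q(c) = 4*c - c = 3*c)
H(O, J) = -14/3 + J/3 (H(O, J) = (J + (-5 - 1*9))/3 = (J + (-5 - 9))/3 = (J - 14)/3 = (-14 + J)/3 = -14/3 + J/3)
u = 259977 (u = 2 - 1*(-259975) = 2 + 259975 = 259977)
(127142 + u) + H(478, q(-2)) = (127142 + 259977) + (-14/3 + (3*(-2))/3) = 387119 + (-14/3 + (⅓)*(-6)) = 387119 + (-14/3 - 2) = 387119 - 20/3 = 1161337/3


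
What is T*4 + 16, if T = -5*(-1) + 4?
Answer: 52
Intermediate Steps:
T = 9 (T = 5 + 4 = 9)
T*4 + 16 = 9*4 + 16 = 36 + 16 = 52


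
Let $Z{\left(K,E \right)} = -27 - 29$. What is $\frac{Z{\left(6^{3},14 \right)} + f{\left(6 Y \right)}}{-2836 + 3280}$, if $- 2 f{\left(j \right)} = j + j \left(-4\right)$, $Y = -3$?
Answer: $- \frac{83}{444} \approx -0.18694$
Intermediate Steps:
$Z{\left(K,E \right)} = -56$ ($Z{\left(K,E \right)} = -27 - 29 = -56$)
$f{\left(j \right)} = \frac{3 j}{2}$ ($f{\left(j \right)} = - \frac{j + j \left(-4\right)}{2} = - \frac{j - 4 j}{2} = - \frac{\left(-3\right) j}{2} = \frac{3 j}{2}$)
$\frac{Z{\left(6^{3},14 \right)} + f{\left(6 Y \right)}}{-2836 + 3280} = \frac{-56 + \frac{3 \cdot 6 \left(-3\right)}{2}}{-2836 + 3280} = \frac{-56 + \frac{3}{2} \left(-18\right)}{444} = \left(-56 - 27\right) \frac{1}{444} = \left(-83\right) \frac{1}{444} = - \frac{83}{444}$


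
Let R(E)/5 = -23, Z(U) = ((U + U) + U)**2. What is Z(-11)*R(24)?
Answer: -125235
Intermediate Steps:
Z(U) = 9*U**2 (Z(U) = (2*U + U)**2 = (3*U)**2 = 9*U**2)
R(E) = -115 (R(E) = 5*(-23) = -115)
Z(-11)*R(24) = (9*(-11)**2)*(-115) = (9*121)*(-115) = 1089*(-115) = -125235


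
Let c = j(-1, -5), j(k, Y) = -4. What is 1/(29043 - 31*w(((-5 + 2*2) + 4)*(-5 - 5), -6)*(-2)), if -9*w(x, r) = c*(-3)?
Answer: 3/86881 ≈ 3.4530e-5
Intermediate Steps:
c = -4
w(x, r) = -4/3 (w(x, r) = -(-4)*(-3)/9 = -1/9*12 = -4/3)
1/(29043 - 31*w(((-5 + 2*2) + 4)*(-5 - 5), -6)*(-2)) = 1/(29043 - 31*(-4/3)*(-2)) = 1/(29043 + (124/3)*(-2)) = 1/(29043 - 248/3) = 1/(86881/3) = 3/86881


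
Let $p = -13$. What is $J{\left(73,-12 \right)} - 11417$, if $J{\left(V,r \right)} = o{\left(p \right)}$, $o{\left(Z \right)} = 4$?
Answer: $-11413$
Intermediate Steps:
$J{\left(V,r \right)} = 4$
$J{\left(73,-12 \right)} - 11417 = 4 - 11417 = -11413$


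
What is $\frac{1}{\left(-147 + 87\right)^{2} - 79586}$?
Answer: $- \frac{1}{75986} \approx -1.316 \cdot 10^{-5}$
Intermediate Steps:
$\frac{1}{\left(-147 + 87\right)^{2} - 79586} = \frac{1}{\left(-60\right)^{2} - 79586} = \frac{1}{3600 - 79586} = \frac{1}{-75986} = - \frac{1}{75986}$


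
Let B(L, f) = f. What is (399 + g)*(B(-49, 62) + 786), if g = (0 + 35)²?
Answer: 1377152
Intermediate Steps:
g = 1225 (g = 35² = 1225)
(399 + g)*(B(-49, 62) + 786) = (399 + 1225)*(62 + 786) = 1624*848 = 1377152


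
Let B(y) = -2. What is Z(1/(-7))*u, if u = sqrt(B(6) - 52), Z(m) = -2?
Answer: -6*I*sqrt(6) ≈ -14.697*I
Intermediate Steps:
u = 3*I*sqrt(6) (u = sqrt(-2 - 52) = sqrt(-54) = 3*I*sqrt(6) ≈ 7.3485*I)
Z(1/(-7))*u = -6*I*sqrt(6)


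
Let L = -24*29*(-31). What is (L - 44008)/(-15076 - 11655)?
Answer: 22432/26731 ≈ 0.83918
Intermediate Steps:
L = 21576 (L = -696*(-31) = 21576)
(L - 44008)/(-15076 - 11655) = (21576 - 44008)/(-15076 - 11655) = -22432/(-26731) = -22432*(-1/26731) = 22432/26731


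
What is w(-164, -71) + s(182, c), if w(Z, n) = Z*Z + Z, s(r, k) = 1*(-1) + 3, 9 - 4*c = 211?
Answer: 26734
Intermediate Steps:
c = -101/2 (c = 9/4 - ¼*211 = 9/4 - 211/4 = -101/2 ≈ -50.500)
s(r, k) = 2 (s(r, k) = -1 + 3 = 2)
w(Z, n) = Z + Z² (w(Z, n) = Z² + Z = Z + Z²)
w(-164, -71) + s(182, c) = -164*(1 - 164) + 2 = -164*(-163) + 2 = 26732 + 2 = 26734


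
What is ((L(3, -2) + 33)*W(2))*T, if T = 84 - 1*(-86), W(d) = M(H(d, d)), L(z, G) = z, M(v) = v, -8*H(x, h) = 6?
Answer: -4590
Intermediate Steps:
H(x, h) = -¾ (H(x, h) = -⅛*6 = -¾)
W(d) = -¾
T = 170 (T = 84 + 86 = 170)
((L(3, -2) + 33)*W(2))*T = ((3 + 33)*(-¾))*170 = (36*(-¾))*170 = -27*170 = -4590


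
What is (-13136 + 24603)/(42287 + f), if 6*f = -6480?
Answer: 11467/41207 ≈ 0.27828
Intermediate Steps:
f = -1080 (f = (⅙)*(-6480) = -1080)
(-13136 + 24603)/(42287 + f) = (-13136 + 24603)/(42287 - 1080) = 11467/41207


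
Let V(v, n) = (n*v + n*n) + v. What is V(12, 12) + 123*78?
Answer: 9894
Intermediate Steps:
V(v, n) = v + n² + n*v (V(v, n) = (n*v + n²) + v = (n² + n*v) + v = v + n² + n*v)
V(12, 12) + 123*78 = (12 + 12² + 12*12) + 123*78 = (12 + 144 + 144) + 9594 = 300 + 9594 = 9894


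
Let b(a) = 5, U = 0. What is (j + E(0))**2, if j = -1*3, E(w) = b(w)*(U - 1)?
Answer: 64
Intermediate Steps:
E(w) = -5 (E(w) = 5*(0 - 1) = 5*(-1) = -5)
j = -3
(j + E(0))**2 = (-3 - 5)**2 = (-8)**2 = 64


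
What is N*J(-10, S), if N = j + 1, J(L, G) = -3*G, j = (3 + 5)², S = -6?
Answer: 1170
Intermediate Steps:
j = 64 (j = 8² = 64)
N = 65 (N = 64 + 1 = 65)
N*J(-10, S) = 65*(-3*(-6)) = 65*18 = 1170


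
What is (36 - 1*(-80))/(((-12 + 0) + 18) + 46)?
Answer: 29/13 ≈ 2.2308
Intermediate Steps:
(36 - 1*(-80))/(((-12 + 0) + 18) + 46) = (36 + 80)/((-12 + 18) + 46) = 116/(6 + 46) = 116/52 = 116*(1/52) = 29/13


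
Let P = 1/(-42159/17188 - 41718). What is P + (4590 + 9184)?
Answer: 9877213386494/717091143 ≈ 13774.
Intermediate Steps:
P = -17188/717091143 (P = 1/(-42159*1/17188 - 41718) = 1/(-42159/17188 - 41718) = 1/(-717091143/17188) = -17188/717091143 ≈ -2.3969e-5)
P + (4590 + 9184) = -17188/717091143 + (4590 + 9184) = -17188/717091143 + 13774 = 9877213386494/717091143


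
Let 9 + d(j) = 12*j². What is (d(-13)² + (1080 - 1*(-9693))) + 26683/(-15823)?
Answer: 64670694599/15823 ≈ 4.0871e+6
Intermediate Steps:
d(j) = -9 + 12*j²
(d(-13)² + (1080 - 1*(-9693))) + 26683/(-15823) = ((-9 + 12*(-13)²)² + (1080 - 1*(-9693))) + 26683/(-15823) = ((-9 + 12*169)² + (1080 + 9693)) + 26683*(-1/15823) = ((-9 + 2028)² + 10773) - 26683/15823 = (2019² + 10773) - 26683/15823 = (4076361 + 10773) - 26683/15823 = 4087134 - 26683/15823 = 64670694599/15823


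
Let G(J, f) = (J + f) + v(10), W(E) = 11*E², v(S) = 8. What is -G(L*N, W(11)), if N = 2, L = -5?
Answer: -1329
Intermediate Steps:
G(J, f) = 8 + J + f (G(J, f) = (J + f) + 8 = 8 + J + f)
-G(L*N, W(11)) = -(8 - 5*2 + 11*11²) = -(8 - 10 + 11*121) = -(8 - 10 + 1331) = -1*1329 = -1329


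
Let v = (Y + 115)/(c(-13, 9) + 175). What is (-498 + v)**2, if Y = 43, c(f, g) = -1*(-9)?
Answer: 2091873169/8464 ≈ 2.4715e+5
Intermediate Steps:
c(f, g) = 9
v = 79/92 (v = (43 + 115)/(9 + 175) = 158/184 = 158*(1/184) = 79/92 ≈ 0.85870)
(-498 + v)**2 = (-498 + 79/92)**2 = (-45737/92)**2 = 2091873169/8464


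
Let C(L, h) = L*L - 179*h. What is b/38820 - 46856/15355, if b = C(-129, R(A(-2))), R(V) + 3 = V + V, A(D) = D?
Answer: -30883751/11921622 ≈ -2.5906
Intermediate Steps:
R(V) = -3 + 2*V (R(V) = -3 + (V + V) = -3 + 2*V)
C(L, h) = L² - 179*h
b = 17894 (b = (-129)² - 179*(-3 + 2*(-2)) = 16641 - 179*(-3 - 4) = 16641 - 179*(-7) = 16641 + 1253 = 17894)
b/38820 - 46856/15355 = 17894/38820 - 46856/15355 = 17894*(1/38820) - 46856*1/15355 = 8947/19410 - 46856/15355 = -30883751/11921622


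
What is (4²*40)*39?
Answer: 24960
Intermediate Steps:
(4²*40)*39 = (16*40)*39 = 640*39 = 24960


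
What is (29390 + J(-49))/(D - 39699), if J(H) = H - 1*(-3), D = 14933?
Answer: -2096/1769 ≈ -1.1849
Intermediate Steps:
J(H) = 3 + H (J(H) = H + 3 = 3 + H)
(29390 + J(-49))/(D - 39699) = (29390 + (3 - 49))/(14933 - 39699) = (29390 - 46)/(-24766) = 29344*(-1/24766) = -2096/1769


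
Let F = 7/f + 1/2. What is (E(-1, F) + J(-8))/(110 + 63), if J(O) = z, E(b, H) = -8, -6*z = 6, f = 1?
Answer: -9/173 ≈ -0.052023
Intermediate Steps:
z = -1 (z = -1/6*6 = -1)
F = 15/2 (F = 7/1 + 1/2 = 7*1 + 1*(1/2) = 7 + 1/2 = 15/2 ≈ 7.5000)
J(O) = -1
(E(-1, F) + J(-8))/(110 + 63) = (-8 - 1)/(110 + 63) = -9/173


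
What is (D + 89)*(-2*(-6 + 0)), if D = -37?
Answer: 624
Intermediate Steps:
(D + 89)*(-2*(-6 + 0)) = (-37 + 89)*(-2*(-6 + 0)) = 52*(-2*(-6)) = 52*12 = 624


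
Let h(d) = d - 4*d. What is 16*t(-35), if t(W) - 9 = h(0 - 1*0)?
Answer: 144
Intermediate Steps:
h(d) = -3*d
t(W) = 9 (t(W) = 9 - 3*(0 - 1*0) = 9 - 3*(0 + 0) = 9 - 3*0 = 9 + 0 = 9)
16*t(-35) = 16*9 = 144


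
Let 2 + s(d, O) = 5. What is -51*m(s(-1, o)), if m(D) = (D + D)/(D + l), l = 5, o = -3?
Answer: -153/4 ≈ -38.250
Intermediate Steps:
s(d, O) = 3 (s(d, O) = -2 + 5 = 3)
m(D) = 2*D/(5 + D) (m(D) = (D + D)/(D + 5) = (2*D)/(5 + D) = 2*D/(5 + D))
-51*m(s(-1, o)) = -102*3/(5 + 3) = -102*3/8 = -51*¾ = -153/4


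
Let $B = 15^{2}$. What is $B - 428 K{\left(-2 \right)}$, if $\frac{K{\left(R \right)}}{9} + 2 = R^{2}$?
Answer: $-7479$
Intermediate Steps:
$K{\left(R \right)} = -18 + 9 R^{2}$
$B = 225$
$B - 428 K{\left(-2 \right)} = 225 - 428 \left(-18 + 9 \left(-2\right)^{2}\right) = 225 - 428 \left(-18 + 9 \cdot 4\right) = 225 - 428 \left(-18 + 36\right) = 225 - 7704 = -7479$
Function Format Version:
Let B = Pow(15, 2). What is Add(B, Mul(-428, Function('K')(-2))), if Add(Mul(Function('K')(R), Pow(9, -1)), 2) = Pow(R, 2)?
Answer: -7479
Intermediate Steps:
Function('K')(R) = Add(-18, Mul(9, Pow(R, 2)))
B = 225
Add(B, Mul(-428, Function('K')(-2))) = Add(225, Mul(-428, Add(-18, Mul(9, Pow(-2, 2))))) = Add(225, Mul(-428, Add(-18, Mul(9, 4)))) = Add(225, Mul(-428, Add(-18, 36))) = Add(225, Mul(-428, 18)) = Add(225, -7704) = -7479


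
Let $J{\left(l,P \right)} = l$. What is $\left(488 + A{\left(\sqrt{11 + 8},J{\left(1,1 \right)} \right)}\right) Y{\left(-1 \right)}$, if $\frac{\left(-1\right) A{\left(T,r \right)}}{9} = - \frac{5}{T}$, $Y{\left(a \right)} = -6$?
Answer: $-2928 - \frac{270 \sqrt{19}}{19} \approx -2989.9$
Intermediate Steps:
$A{\left(T,r \right)} = \frac{45}{T}$ ($A{\left(T,r \right)} = - 9 \left(- \frac{5}{T}\right) = \frac{45}{T}$)
$\left(488 + A{\left(\sqrt{11 + 8},J{\left(1,1 \right)} \right)}\right) Y{\left(-1 \right)} = \left(488 + \frac{45}{\sqrt{11 + 8}}\right) \left(-6\right) = \left(488 + \frac{45}{\sqrt{19}}\right) \left(-6\right) = \left(488 + 45 \frac{\sqrt{19}}{19}\right) \left(-6\right) = \left(488 + \frac{45 \sqrt{19}}{19}\right) \left(-6\right) = -2928 - \frac{270 \sqrt{19}}{19}$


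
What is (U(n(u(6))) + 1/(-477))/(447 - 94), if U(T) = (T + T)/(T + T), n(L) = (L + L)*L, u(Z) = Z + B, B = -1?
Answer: 476/168381 ≈ 0.0028269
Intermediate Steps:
u(Z) = -1 + Z (u(Z) = Z - 1 = -1 + Z)
n(L) = 2*L² (n(L) = (2*L)*L = 2*L²)
U(T) = 1 (U(T) = (2*T)/((2*T)) = (2*T)*(1/(2*T)) = 1)
(U(n(u(6))) + 1/(-477))/(447 - 94) = (1 + 1/(-477))/(447 - 94) = (1 - 1/477)/353 = (476/477)*(1/353) = 476/168381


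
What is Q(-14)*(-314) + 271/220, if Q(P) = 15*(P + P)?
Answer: 29013871/220 ≈ 1.3188e+5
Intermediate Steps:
Q(P) = 30*P (Q(P) = 15*(2*P) = 30*P)
Q(-14)*(-314) + 271/220 = (30*(-14))*(-314) + 271/220 = -420*(-314) + 271*(1/220) = 131880 + 271/220 = 29013871/220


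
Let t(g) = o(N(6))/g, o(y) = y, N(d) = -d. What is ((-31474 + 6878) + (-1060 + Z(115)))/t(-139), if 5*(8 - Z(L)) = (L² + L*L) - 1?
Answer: -7167257/10 ≈ -7.1673e+5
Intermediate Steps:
Z(L) = 41/5 - 2*L²/5 (Z(L) = 8 - ((L² + L*L) - 1)/5 = 8 - ((L² + L²) - 1)/5 = 8 - (2*L² - 1)/5 = 8 - (-1 + 2*L²)/5 = 8 + (⅕ - 2*L²/5) = 41/5 - 2*L²/5)
t(g) = -6/g (t(g) = (-1*6)/g = -6/g)
((-31474 + 6878) + (-1060 + Z(115)))/t(-139) = ((-31474 + 6878) + (-1060 + (41/5 - ⅖*115²)))/((-6/(-139))) = (-24596 + (-1060 + (41/5 - ⅖*13225)))/((-6*(-1/139))) = (-24596 + (-1060 + (41/5 - 5290)))/(6/139) = (-24596 + (-1060 - 26409/5))*(139/6) = (-24596 - 31709/5)*(139/6) = -154689/5*139/6 = -7167257/10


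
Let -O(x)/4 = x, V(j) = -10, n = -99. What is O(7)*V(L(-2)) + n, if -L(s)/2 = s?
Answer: 181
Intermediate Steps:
L(s) = -2*s
O(x) = -4*x
O(7)*V(L(-2)) + n = -4*7*(-10) - 99 = -28*(-10) - 99 = 280 - 99 = 181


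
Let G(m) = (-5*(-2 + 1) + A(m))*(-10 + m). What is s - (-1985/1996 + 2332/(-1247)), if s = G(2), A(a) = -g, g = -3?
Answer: -152166801/2489012 ≈ -61.135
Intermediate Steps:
A(a) = 3 (A(a) = -1*(-3) = 3)
G(m) = -80 + 8*m (G(m) = (-5*(-2 + 1) + 3)*(-10 + m) = (-5*(-1) + 3)*(-10 + m) = (5 + 3)*(-10 + m) = 8*(-10 + m) = -80 + 8*m)
s = -64 (s = -80 + 8*2 = -80 + 16 = -64)
s - (-1985/1996 + 2332/(-1247)) = -64 - (-1985/1996 + 2332/(-1247)) = -64 - (-1985*1/1996 + 2332*(-1/1247)) = -64 - (-1985/1996 - 2332/1247) = -64 - 1*(-7129967/2489012) = -64 + 7129967/2489012 = -152166801/2489012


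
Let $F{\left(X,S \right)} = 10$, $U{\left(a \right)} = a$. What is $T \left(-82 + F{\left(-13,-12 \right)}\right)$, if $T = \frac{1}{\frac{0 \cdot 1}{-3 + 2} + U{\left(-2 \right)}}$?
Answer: $36$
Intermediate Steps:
$T = - \frac{1}{2}$ ($T = \frac{1}{\frac{0 \cdot 1}{-3 + 2} - 2} = \frac{1}{\frac{0}{-1} - 2} = \frac{1}{0 \left(-1\right) - 2} = \frac{1}{0 - 2} = \frac{1}{-2} = - \frac{1}{2} \approx -0.5$)
$T \left(-82 + F{\left(-13,-12 \right)}\right) = - \frac{-82 + 10}{2} = \left(- \frac{1}{2}\right) \left(-72\right) = 36$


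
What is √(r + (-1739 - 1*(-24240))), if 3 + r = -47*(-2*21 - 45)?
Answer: √26587 ≈ 163.06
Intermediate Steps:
r = 4086 (r = -3 - 47*(-2*21 - 45) = -3 - 47*(-42 - 45) = -3 - 47*(-87) = -3 + 4089 = 4086)
√(r + (-1739 - 1*(-24240))) = √(4086 + (-1739 - 1*(-24240))) = √(4086 + (-1739 + 24240)) = √(4086 + 22501) = √26587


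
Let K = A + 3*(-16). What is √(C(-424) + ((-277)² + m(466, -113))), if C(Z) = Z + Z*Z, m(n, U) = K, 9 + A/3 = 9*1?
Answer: √256033 ≈ 506.00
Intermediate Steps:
A = 0 (A = -27 + 3*(9*1) = -27 + 3*9 = -27 + 27 = 0)
K = -48 (K = 0 + 3*(-16) = 0 - 48 = -48)
m(n, U) = -48
C(Z) = Z + Z²
√(C(-424) + ((-277)² + m(466, -113))) = √(-424*(1 - 424) + ((-277)² - 48)) = √(-424*(-423) + (76729 - 48)) = √(179352 + 76681) = √256033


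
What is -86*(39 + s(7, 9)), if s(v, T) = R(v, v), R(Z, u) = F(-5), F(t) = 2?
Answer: -3526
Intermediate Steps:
R(Z, u) = 2
s(v, T) = 2
-86*(39 + s(7, 9)) = -86*(39 + 2) = -86*41 = -3526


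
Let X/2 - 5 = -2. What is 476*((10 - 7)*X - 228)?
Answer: -99960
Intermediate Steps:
X = 6 (X = 10 + 2*(-2) = 10 - 4 = 6)
476*((10 - 7)*X - 228) = 476*((10 - 7)*6 - 228) = 476*(3*6 - 228) = 476*(18 - 228) = 476*(-210) = -99960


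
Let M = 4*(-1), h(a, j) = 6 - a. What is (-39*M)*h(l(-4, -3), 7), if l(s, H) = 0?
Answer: 936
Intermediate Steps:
M = -4
(-39*M)*h(l(-4, -3), 7) = (-39*(-4))*(6 - 1*0) = 156*(6 + 0) = 156*6 = 936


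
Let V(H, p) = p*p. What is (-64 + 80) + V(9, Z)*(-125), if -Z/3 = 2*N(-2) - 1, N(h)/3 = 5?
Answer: -946109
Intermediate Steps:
N(h) = 15 (N(h) = 3*5 = 15)
Z = -87 (Z = -3*(2*15 - 1) = -3*(30 - 1) = -3*29 = -87)
V(H, p) = p**2
(-64 + 80) + V(9, Z)*(-125) = (-64 + 80) + (-87)**2*(-125) = 16 + 7569*(-125) = 16 - 946125 = -946109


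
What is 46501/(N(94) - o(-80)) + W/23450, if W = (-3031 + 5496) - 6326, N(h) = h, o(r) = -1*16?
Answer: 54501187/128975 ≈ 422.57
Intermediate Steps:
o(r) = -16
W = -3861 (W = 2465 - 6326 = -3861)
46501/(N(94) - o(-80)) + W/23450 = 46501/(94 - 1*(-16)) - 3861/23450 = 46501/(94 + 16) - 3861*1/23450 = 46501/110 - 3861/23450 = 54501187/128975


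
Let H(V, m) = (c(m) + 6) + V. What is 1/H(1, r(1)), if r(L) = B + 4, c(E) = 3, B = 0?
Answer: 1/10 ≈ 0.10000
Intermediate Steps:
r(L) = 4 (r(L) = 0 + 4 = 4)
H(V, m) = 9 + V (H(V, m) = (3 + 6) + V = 9 + V)
1/H(1, r(1)) = 1/(9 + 1) = 1/10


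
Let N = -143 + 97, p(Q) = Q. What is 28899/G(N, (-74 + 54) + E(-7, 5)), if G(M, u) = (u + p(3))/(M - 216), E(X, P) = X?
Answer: 1261923/4 ≈ 3.1548e+5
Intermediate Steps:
N = -46
G(M, u) = (3 + u)/(-216 + M) (G(M, u) = (u + 3)/(M - 216) = (3 + u)/(-216 + M))
28899/G(N, (-74 + 54) + E(-7, 5)) = 28899/(((3 + ((-74 + 54) - 7))/(-216 - 46))) = 28899/(((3 + (-20 - 7))/(-262))) = 28899/((-(3 - 27)/262)) = 28899/((-1/262*(-24))) = 28899/(12/131) = 28899*(131/12) = 1261923/4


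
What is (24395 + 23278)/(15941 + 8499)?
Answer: 47673/24440 ≈ 1.9506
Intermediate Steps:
(24395 + 23278)/(15941 + 8499) = 47673/24440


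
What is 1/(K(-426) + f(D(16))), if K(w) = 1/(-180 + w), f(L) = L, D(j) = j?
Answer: 606/9695 ≈ 0.062506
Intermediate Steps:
1/(K(-426) + f(D(16))) = 1/(1/(-180 - 426) + 16) = 1/(1/(-606) + 16) = 1/(-1/606 + 16) = 1/(9695/606) = 606/9695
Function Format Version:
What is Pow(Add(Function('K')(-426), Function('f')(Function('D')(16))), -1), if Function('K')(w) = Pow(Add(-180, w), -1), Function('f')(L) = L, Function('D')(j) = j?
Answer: Rational(606, 9695) ≈ 0.062506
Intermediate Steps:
Pow(Add(Function('K')(-426), Function('f')(Function('D')(16))), -1) = Pow(Add(Pow(Add(-180, -426), -1), 16), -1) = Pow(Add(Pow(-606, -1), 16), -1) = Pow(Add(Rational(-1, 606), 16), -1) = Pow(Rational(9695, 606), -1) = Rational(606, 9695)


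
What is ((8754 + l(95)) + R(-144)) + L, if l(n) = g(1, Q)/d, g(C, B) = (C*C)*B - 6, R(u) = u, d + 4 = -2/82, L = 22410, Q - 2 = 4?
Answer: 31020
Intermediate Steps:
Q = 6 (Q = 2 + 4 = 6)
d = -165/41 (d = -4 - 2/82 = -4 - 2*1/82 = -4 - 1/41 = -165/41 ≈ -4.0244)
g(C, B) = -6 + B*C² (g(C, B) = C²*B - 6 = B*C² - 6 = -6 + B*C²)
l(n) = 0 (l(n) = (-6 + 6*1²)/(-165/41) = (-6 + 6*1)*(-41/165) = (-6 + 6)*(-41/165) = 0*(-41/165) = 0)
((8754 + l(95)) + R(-144)) + L = ((8754 + 0) - 144) + 22410 = (8754 - 144) + 22410 = 8610 + 22410 = 31020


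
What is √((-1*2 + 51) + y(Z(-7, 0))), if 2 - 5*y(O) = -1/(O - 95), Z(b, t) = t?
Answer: 2*√111454/95 ≈ 7.0284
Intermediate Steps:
y(O) = ⅖ + 1/(5*(-95 + O)) (y(O) = ⅖ - (-1)/(5*(O - 95)) = ⅖ - (-1)/(5*(-95 + O)) = ⅖ + 1/(5*(-95 + O)))
√((-1*2 + 51) + y(Z(-7, 0))) = √((-1*2 + 51) + (-189 + 2*0)/(5*(-95 + 0))) = √((-2 + 51) + (⅕)*(-189 + 0)/(-95)) = √(49 + (⅕)*(-1/95)*(-189)) = √(49 + 189/475) = √(23464/475) = 2*√111454/95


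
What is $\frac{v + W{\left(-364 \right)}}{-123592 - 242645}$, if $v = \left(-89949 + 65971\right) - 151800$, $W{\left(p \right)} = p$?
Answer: $\frac{58714}{122079} \approx 0.48095$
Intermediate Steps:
$v = -175778$ ($v = -23978 - 151800 = -175778$)
$\frac{v + W{\left(-364 \right)}}{-123592 - 242645} = \frac{-175778 - 364}{-123592 - 242645} = - \frac{176142}{-366237} = \left(-176142\right) \left(- \frac{1}{366237}\right) = \frac{58714}{122079}$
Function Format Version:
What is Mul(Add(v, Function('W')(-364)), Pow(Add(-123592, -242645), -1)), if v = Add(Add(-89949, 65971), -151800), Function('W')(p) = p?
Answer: Rational(58714, 122079) ≈ 0.48095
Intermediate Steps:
v = -175778 (v = Add(-23978, -151800) = -175778)
Mul(Add(v, Function('W')(-364)), Pow(Add(-123592, -242645), -1)) = Mul(Add(-175778, -364), Pow(Add(-123592, -242645), -1)) = Mul(-176142, Pow(-366237, -1)) = Mul(-176142, Rational(-1, 366237)) = Rational(58714, 122079)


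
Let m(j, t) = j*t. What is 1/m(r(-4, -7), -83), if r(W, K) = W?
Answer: 1/332 ≈ 0.0030120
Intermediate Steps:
1/m(r(-4, -7), -83) = 1/(-4*(-83)) = 1/332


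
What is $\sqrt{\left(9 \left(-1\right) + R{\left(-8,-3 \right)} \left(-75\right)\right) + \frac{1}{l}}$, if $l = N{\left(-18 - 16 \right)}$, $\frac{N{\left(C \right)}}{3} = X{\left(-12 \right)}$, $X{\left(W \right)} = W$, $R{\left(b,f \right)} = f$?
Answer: $\frac{5 \sqrt{311}}{6} \approx 14.696$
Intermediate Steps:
$N{\left(C \right)} = -36$ ($N{\left(C \right)} = 3 \left(-12\right) = -36$)
$l = -36$
$\sqrt{\left(9 \left(-1\right) + R{\left(-8,-3 \right)} \left(-75\right)\right) + \frac{1}{l}} = \sqrt{\left(9 \left(-1\right) - -225\right) + \frac{1}{-36}} = \sqrt{\left(-9 + 225\right) - \frac{1}{36}} = \sqrt{216 - \frac{1}{36}} = \sqrt{\frac{7775}{36}} = \frac{5 \sqrt{311}}{6}$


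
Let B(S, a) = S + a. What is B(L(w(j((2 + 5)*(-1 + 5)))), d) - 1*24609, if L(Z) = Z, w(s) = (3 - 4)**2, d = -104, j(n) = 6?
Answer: -24712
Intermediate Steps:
w(s) = 1 (w(s) = (-1)**2 = 1)
B(L(w(j((2 + 5)*(-1 + 5)))), d) - 1*24609 = (1 - 104) - 1*24609 = -103 - 24609 = -24712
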